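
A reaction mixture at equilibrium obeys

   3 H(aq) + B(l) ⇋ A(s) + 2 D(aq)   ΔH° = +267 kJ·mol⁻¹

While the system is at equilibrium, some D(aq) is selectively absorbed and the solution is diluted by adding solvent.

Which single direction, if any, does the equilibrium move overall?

Removing D (aq), a product, drives the reaction to the right.
Dilution lowers every aqueous concentration by the same factor. Δn_aq = 2 − 3 = -1, so the system shifts toward the side with more dissolved moles — to the left.
The individual effects push in opposite directions; without quantitative information the net direction cannot be determined.

cannot be determined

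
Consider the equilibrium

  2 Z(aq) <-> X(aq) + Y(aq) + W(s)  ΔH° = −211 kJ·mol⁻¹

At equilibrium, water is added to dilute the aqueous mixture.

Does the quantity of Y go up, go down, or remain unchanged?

Dilution scales every aqueous concentration by the same factor. Δn_aq = 2 − 2 = 0, so Q is unchanged — no shift.
No net shift occurs, so the amount of Y is unchanged.

unchanged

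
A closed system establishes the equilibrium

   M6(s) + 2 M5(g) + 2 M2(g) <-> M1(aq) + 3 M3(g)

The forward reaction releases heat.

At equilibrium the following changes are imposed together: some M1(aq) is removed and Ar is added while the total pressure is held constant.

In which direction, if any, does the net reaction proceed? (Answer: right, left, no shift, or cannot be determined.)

Removing M1 (aq), a product, drives the reaction to the right.
Adding inert gas at constant total pressure expands the volume and lowers every reacting partial pressure. With Δn_gas = 3 − 4 = -1, Q moves away from K toward the side with fewer gas moles, so the system shifts toward the side with more gas moles — to the left.
The individual effects push in opposite directions; without quantitative information the net direction cannot be determined.

cannot be determined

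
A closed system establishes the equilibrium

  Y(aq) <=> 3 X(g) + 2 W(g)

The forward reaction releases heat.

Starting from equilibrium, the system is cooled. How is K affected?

K depends on temperature via the van 't Hoff relation. The forward reaction is exothermic, so lowering T increases K.

increases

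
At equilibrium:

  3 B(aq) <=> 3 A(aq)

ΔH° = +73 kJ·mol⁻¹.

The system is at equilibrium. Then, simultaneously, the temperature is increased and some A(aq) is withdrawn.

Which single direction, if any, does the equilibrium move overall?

The forward reaction is endothermic. Raising T favours the endothermic direction — shift to the right.
Removing A (aq), a product, drives the reaction to the right.
All effects act in the same direction — net shift to the right.

right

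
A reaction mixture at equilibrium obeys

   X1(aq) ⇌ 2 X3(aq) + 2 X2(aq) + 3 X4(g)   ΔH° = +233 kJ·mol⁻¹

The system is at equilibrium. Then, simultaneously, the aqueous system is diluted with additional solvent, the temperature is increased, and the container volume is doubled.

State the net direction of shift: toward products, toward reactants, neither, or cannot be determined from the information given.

Dilution lowers every aqueous concentration by the same factor. Δn_aq = 4 − 1 = +3, so the system shifts toward the side with more dissolved moles — to the right.
The forward reaction is endothermic. Raising T favours the endothermic direction — shift to the right.
Gas moles: reactants 0, products 3 (Δn_gas = +3). Expansion shifts the system toward the side with more moles of gas — to the right.
All effects act in the same direction — net shift to the right.

right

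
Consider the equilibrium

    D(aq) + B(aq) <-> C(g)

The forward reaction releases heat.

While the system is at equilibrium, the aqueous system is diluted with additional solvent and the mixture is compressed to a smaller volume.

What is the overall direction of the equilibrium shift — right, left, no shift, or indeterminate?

left

Dilution lowers every aqueous concentration by the same factor. Δn_aq = 0 − 2 = -2, so the system shifts toward the side with more dissolved moles — to the left.
Gas moles: reactants 0, products 1 (Δn_gas = +1). Compression shifts the system toward the side with fewer moles of gas — to the left.
All effects act in the same direction — net shift to the left.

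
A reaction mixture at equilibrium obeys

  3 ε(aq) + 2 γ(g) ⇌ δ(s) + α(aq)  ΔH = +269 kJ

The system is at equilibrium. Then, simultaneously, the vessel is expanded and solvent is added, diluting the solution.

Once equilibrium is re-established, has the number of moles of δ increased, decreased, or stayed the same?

Gas moles: reactants 2, products 0 (Δn_gas = -2). Expansion shifts the system toward the side with more moles of gas — to the left.
Dilution lowers every aqueous concentration by the same factor. Δn_aq = 1 − 3 = -2, so the system shifts toward the side with more dissolved moles — to the left.
The net shift is to the left. δ is a product, so its amount decreases.

decreases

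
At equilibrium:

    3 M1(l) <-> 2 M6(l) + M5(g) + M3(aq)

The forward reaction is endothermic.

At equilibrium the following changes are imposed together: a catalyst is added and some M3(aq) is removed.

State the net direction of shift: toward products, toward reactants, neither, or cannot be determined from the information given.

A catalyst speeds both forward and reverse rates equally; it changes neither Q nor K — no shift from this change.
Removing M3 (aq), a product, drives the reaction to the right.
Only the nonzero effect(s) matter; the net shift is to the right.

right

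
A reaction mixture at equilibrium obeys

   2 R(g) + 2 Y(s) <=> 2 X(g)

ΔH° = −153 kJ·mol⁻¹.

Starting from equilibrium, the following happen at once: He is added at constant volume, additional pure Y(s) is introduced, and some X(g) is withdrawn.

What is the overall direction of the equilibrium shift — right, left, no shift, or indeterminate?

At constant volume, adding an inert gas leaves every reacting species' partial pressure unchanged, so Q is unchanged — no shift from this change.
Y is a pure solid; its activity is 1 regardless of amount, so Q is unaffected — no shift from this change.
Removing X (g), a product, drives the reaction to the right.
Only the nonzero effect(s) matter; the net shift is to the right.

right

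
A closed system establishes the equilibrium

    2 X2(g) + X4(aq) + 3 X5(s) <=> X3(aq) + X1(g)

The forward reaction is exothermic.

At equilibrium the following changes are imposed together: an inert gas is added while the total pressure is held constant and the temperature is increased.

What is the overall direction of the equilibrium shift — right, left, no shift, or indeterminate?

Adding inert gas at constant total pressure expands the volume and lowers every reacting partial pressure. With Δn_gas = 1 − 2 = -1, Q moves away from K toward the side with fewer gas moles, so the system shifts toward the side with more gas moles — to the left.
The forward reaction is exothermic. Raising T favours the endothermic direction — shift to the left.
All effects act in the same direction — net shift to the left.

left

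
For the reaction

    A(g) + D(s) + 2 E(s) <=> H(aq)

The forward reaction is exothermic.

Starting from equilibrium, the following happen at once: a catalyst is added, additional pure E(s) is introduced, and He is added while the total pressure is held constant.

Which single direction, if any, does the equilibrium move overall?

left

A catalyst speeds both forward and reverse rates equally; it changes neither Q nor K — no shift from this change.
E is a pure solid; its activity is 1 regardless of amount, so Q is unaffected — no shift from this change.
Adding inert gas at constant total pressure expands the volume and lowers every reacting partial pressure. With Δn_gas = 0 − 1 = -1, Q moves away from K toward the side with fewer gas moles, so the system shifts toward the side with more gas moles — to the left.
Only the nonzero effect(s) matter; the net shift is to the left.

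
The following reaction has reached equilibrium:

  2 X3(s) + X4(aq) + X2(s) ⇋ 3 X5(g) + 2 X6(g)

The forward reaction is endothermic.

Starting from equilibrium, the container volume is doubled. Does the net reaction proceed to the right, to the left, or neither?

Gas moles: reactants 0, products 5 (Δn_gas = +5). Expansion shifts the system toward the side with more moles of gas — to the right.

right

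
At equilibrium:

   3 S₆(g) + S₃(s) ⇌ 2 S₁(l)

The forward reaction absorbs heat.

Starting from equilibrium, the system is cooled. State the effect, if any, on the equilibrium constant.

decreases

K depends on temperature via the van 't Hoff relation. The forward reaction is endothermic, so lowering T decreases K.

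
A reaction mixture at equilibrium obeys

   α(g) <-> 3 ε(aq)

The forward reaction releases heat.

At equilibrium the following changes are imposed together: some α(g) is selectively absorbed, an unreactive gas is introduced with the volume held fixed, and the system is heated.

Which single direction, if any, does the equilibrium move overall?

left

Removing α (g), a reactant, drives the reaction to the left.
At constant volume, adding an inert gas leaves every reacting species' partial pressure unchanged, so Q is unchanged — no shift from this change.
The forward reaction is exothermic. Raising T favours the endothermic direction — shift to the left.
Only the nonzero effect(s) matter; the net shift is to the left.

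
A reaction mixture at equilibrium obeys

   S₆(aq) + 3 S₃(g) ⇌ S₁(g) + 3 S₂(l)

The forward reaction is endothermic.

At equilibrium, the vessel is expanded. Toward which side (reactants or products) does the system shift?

Gas moles: reactants 3, products 1 (Δn_gas = -2). Expansion shifts the system toward the side with more moles of gas — to the left.

left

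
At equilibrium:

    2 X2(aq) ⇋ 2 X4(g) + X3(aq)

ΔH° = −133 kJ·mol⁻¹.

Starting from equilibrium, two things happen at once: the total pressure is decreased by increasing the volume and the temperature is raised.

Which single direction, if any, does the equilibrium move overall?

cannot be determined

Gas moles: reactants 0, products 2 (Δn_gas = +2). Expansion shifts the system toward the side with more moles of gas — to the right.
The forward reaction is exothermic. Raising T favours the endothermic direction — shift to the left.
The individual effects push in opposite directions; without quantitative information the net direction cannot be determined.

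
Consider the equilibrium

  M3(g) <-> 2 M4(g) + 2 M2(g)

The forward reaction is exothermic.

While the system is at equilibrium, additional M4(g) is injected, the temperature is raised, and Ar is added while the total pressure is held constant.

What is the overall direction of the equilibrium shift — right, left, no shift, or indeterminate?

cannot be determined

Adding M4 (g), a product, drives the reaction to the left.
The forward reaction is exothermic. Raising T favours the endothermic direction — shift to the left.
Adding inert gas at constant total pressure expands the volume and lowers every reacting partial pressure. With Δn_gas = 4 − 1 = +3, Q moves away from K toward the side with fewer gas moles, so the system shifts toward the side with more gas moles — to the right.
The individual effects push in opposite directions; without quantitative information the net direction cannot be determined.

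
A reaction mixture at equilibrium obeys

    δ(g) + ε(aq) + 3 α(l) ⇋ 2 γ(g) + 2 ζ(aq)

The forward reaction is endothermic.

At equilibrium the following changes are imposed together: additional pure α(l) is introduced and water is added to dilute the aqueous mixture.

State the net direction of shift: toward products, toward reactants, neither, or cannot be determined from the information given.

right

α is a pure liquid; its activity is 1 regardless of amount, so Q is unaffected — no shift from this change.
Dilution lowers every aqueous concentration by the same factor. Δn_aq = 2 − 1 = +1, so the system shifts toward the side with more dissolved moles — to the right.
Only the nonzero effect(s) matter; the net shift is to the right.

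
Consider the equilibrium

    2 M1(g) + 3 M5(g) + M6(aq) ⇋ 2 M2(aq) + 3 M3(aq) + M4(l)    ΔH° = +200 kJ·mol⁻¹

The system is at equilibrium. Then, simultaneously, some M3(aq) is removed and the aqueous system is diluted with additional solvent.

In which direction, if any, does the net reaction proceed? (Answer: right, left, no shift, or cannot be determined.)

right

Removing M3 (aq), a product, drives the reaction to the right.
Dilution lowers every aqueous concentration by the same factor. Δn_aq = 5 − 1 = +4, so the system shifts toward the side with more dissolved moles — to the right.
All effects act in the same direction — net shift to the right.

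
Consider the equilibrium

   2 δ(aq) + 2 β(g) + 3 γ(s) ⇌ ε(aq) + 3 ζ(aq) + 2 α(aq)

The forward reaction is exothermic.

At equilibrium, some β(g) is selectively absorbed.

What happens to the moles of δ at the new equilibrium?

Removing β (g), a reactant, drives the reaction to the left.
The net shift is to the left. δ is a reactant, so its amount increases.

increases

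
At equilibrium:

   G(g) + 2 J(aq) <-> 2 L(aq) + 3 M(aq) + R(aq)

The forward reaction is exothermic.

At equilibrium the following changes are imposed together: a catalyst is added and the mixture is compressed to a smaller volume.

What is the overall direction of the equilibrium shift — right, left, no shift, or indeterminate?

A catalyst speeds both forward and reverse rates equally; it changes neither Q nor K — no shift from this change.
Gas moles: reactants 1, products 0 (Δn_gas = -1). Compression shifts the system toward the side with fewer moles of gas — to the right.
Only the nonzero effect(s) matter; the net shift is to the right.

right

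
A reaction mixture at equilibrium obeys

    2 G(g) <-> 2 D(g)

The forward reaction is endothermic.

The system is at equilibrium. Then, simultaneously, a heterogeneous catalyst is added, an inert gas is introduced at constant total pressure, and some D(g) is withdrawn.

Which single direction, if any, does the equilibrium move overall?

right

A catalyst speeds both forward and reverse rates equally; it changes neither Q nor K — no shift from this change.
Adding inert gas at constant total pressure expands the volume, scaling every reacting partial pressure by the same factor. Δn_gas = 2 − 2 = 0, so Q is unchanged — no shift.
Removing D (g), a product, drives the reaction to the right.
Only the nonzero effect(s) matter; the net shift is to the right.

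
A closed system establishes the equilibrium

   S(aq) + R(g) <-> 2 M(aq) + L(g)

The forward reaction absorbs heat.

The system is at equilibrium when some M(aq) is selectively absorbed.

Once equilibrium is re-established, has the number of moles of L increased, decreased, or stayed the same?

Removing M (aq), a product, drives the reaction to the right.
The net shift is to the right. L is a product, so its amount increases.

increases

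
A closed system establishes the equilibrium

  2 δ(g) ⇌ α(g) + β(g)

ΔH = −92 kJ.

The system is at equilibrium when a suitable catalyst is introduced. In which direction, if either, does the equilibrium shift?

A catalyst speeds both forward and reverse rates equally; it changes neither Q nor K — no shift from this change.

no shift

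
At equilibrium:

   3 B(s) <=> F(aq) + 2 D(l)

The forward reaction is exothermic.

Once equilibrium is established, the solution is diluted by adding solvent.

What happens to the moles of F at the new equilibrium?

Dilution lowers every aqueous concentration by the same factor. Δn_aq = 1 − 0 = +1, so the system shifts toward the side with more dissolved moles — to the right.
The net shift is to the right. F is a product, so its amount increases.

increases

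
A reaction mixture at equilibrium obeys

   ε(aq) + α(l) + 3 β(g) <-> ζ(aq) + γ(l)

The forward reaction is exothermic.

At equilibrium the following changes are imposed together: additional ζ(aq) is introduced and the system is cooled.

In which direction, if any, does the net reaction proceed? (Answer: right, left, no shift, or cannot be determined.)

Adding ζ (aq), a product, drives the reaction to the left.
The forward reaction is exothermic. Lowering T favours the exothermic direction — shift to the right.
The individual effects push in opposite directions; without quantitative information the net direction cannot be determined.

cannot be determined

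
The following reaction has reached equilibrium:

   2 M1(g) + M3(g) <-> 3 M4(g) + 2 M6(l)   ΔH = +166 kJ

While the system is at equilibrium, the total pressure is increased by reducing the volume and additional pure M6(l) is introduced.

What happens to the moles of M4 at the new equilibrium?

unchanged

Gas moles: reactants 3, products 3. Δn_gas = 0, so a volume change leaves Q equal to K — no shift from this change.
M6 is a pure liquid; its activity is 1 regardless of amount, so Q is unaffected — no shift from this change.
No net shift occurs, so the amount of M4 is unchanged.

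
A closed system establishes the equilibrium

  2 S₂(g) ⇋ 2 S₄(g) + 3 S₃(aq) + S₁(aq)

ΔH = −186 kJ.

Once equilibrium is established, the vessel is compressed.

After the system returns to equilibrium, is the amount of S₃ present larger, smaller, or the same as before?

unchanged

Gas moles: reactants 2, products 2. Δn_gas = 0, so a volume change leaves Q equal to K — no shift from this change.
No net shift occurs, so the amount of S₃ is unchanged.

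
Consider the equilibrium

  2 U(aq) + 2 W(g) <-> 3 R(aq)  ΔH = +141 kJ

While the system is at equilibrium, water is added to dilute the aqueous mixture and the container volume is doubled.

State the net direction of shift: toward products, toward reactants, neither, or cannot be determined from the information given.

cannot be determined

Dilution lowers every aqueous concentration by the same factor. Δn_aq = 3 − 2 = +1, so the system shifts toward the side with more dissolved moles — to the right.
Gas moles: reactants 2, products 0 (Δn_gas = -2). Expansion shifts the system toward the side with more moles of gas — to the left.
The individual effects push in opposite directions; without quantitative information the net direction cannot be determined.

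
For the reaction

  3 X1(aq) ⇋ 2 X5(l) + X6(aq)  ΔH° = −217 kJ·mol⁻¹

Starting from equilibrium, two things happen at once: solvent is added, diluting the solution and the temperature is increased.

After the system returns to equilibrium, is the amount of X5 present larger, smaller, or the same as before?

Dilution lowers every aqueous concentration by the same factor. Δn_aq = 1 − 3 = -2, so the system shifts toward the side with more dissolved moles — to the left.
The forward reaction is exothermic. Raising T favours the endothermic direction — shift to the left.
The net shift is to the left. X5 is a product, so its amount decreases.

decreases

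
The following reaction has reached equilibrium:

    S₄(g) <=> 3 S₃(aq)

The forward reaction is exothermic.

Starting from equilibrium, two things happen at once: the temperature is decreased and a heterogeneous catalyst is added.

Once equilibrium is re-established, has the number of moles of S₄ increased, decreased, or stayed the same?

decreases

The forward reaction is exothermic. Lowering T favours the exothermic direction — shift to the right.
A catalyst speeds both forward and reverse rates equally; it changes neither Q nor K — no shift from this change.
The net shift is to the right. S₄ is a reactant, so its amount decreases.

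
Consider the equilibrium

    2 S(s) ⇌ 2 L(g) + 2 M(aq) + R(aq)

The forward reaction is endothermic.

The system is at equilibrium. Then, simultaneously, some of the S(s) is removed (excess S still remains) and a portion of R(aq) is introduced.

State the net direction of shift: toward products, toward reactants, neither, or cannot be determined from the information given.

left

S is a pure solid; its activity is 1 regardless of amount, so Q is unaffected — no shift from this change.
Adding R (aq), a product, drives the reaction to the left.
Only the nonzero effect(s) matter; the net shift is to the left.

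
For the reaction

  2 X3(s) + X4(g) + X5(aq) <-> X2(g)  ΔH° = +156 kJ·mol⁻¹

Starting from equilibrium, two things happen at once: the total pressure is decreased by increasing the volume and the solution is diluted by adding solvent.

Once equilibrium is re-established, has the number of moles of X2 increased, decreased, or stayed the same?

decreases

Gas moles: reactants 1, products 1. Δn_gas = 0, so a volume change leaves Q equal to K — no shift from this change.
Dilution lowers every aqueous concentration by the same factor. Δn_aq = 0 − 1 = -1, so the system shifts toward the side with more dissolved moles — to the left.
The net shift is to the left. X2 is a product, so its amount decreases.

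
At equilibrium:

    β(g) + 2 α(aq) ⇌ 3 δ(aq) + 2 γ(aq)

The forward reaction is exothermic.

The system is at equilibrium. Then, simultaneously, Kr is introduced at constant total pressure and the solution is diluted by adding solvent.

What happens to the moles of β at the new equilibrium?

Adding inert gas at constant total pressure expands the volume and lowers every reacting partial pressure. With Δn_gas = 0 − 1 = -1, Q moves away from K toward the side with fewer gas moles, so the system shifts toward the side with more gas moles — to the left.
Dilution lowers every aqueous concentration by the same factor. Δn_aq = 5 − 2 = +3, so the system shifts toward the side with more dissolved moles — to the right.
The two effects oppose each other, so the net shift — and hence the change in β — cannot be determined from the given information.

cannot be determined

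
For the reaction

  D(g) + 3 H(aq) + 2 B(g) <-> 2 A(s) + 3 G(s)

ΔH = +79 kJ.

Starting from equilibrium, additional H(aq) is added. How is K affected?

unchanged

The equilibrium constant depends only on temperature. This perturbation may move the position of equilibrium, but since T is unchanged, K itself is unchanged.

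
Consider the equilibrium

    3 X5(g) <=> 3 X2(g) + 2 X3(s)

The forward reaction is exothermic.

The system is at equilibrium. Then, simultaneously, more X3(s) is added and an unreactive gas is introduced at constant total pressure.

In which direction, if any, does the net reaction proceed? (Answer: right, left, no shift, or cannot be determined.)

no shift

X3 is a pure solid; its activity is 1 regardless of amount, so Q is unaffected — no shift from this change.
Adding inert gas at constant total pressure expands the volume, scaling every reacting partial pressure by the same factor. Δn_gas = 3 − 3 = 0, so Q is unchanged — no shift.
None of the changes alters Q relative to K, so there is no net shift.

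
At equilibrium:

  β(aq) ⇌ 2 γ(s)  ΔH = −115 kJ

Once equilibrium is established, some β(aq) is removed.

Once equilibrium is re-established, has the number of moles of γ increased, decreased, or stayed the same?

decreases

Removing β (aq), a reactant, drives the reaction to the left.
The net shift is to the left. γ is a product, so its amount decreases.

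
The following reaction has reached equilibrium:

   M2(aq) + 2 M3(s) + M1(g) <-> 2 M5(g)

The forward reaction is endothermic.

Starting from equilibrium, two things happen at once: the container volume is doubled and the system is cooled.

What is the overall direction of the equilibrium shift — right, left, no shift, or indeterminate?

Gas moles: reactants 1, products 2 (Δn_gas = +1). Expansion shifts the system toward the side with more moles of gas — to the right.
The forward reaction is endothermic. Lowering T favours the exothermic direction — shift to the left.
The individual effects push in opposite directions; without quantitative information the net direction cannot be determined.

cannot be determined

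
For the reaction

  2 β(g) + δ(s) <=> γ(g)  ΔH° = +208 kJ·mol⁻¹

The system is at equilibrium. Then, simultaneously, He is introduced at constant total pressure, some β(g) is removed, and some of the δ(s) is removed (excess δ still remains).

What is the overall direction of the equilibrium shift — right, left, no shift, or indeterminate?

Adding inert gas at constant total pressure expands the volume and lowers every reacting partial pressure. With Δn_gas = 1 − 2 = -1, Q moves away from K toward the side with fewer gas moles, so the system shifts toward the side with more gas moles — to the left.
Removing β (g), a reactant, drives the reaction to the left.
δ is a pure solid; its activity is 1 regardless of amount, so Q is unaffected — no shift from this change.
Only the nonzero effect(s) matter; the net shift is to the left.

left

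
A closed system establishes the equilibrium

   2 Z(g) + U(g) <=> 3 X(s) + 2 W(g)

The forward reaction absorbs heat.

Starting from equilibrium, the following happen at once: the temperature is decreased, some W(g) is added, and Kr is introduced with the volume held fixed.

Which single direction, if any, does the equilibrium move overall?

The forward reaction is endothermic. Lowering T favours the exothermic direction — shift to the left.
Adding W (g), a product, drives the reaction to the left.
At constant volume, adding an inert gas leaves every reacting species' partial pressure unchanged, so Q is unchanged — no shift from this change.
Only the nonzero effect(s) matter; the net shift is to the left.

left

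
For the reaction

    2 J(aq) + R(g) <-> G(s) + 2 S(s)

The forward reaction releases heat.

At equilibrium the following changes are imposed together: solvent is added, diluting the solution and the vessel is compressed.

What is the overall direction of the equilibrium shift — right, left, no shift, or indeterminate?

Dilution lowers every aqueous concentration by the same factor. Δn_aq = 0 − 2 = -2, so the system shifts toward the side with more dissolved moles — to the left.
Gas moles: reactants 1, products 0 (Δn_gas = -1). Compression shifts the system toward the side with fewer moles of gas — to the right.
The individual effects push in opposite directions; without quantitative information the net direction cannot be determined.

cannot be determined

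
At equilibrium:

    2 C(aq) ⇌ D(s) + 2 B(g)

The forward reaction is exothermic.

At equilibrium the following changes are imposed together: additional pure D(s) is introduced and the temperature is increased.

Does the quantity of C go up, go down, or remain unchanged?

increases

D is a pure solid; its activity is 1 regardless of amount, so Q is unaffected — no shift from this change.
The forward reaction is exothermic. Raising T favours the endothermic direction — shift to the left.
The net shift is to the left. C is a reactant, so its amount increases.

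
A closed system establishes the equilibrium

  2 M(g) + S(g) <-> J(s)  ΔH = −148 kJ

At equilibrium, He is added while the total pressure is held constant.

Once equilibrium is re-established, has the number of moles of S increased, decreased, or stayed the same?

Adding inert gas at constant total pressure expands the volume and lowers every reacting partial pressure. With Δn_gas = 0 − 3 = -3, Q moves away from K toward the side with fewer gas moles, so the system shifts toward the side with more gas moles — to the left.
The net shift is to the left. S is a reactant, so its amount increases.

increases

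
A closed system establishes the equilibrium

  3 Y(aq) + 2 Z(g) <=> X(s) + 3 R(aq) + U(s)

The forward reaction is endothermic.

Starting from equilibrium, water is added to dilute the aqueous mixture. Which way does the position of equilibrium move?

Dilution scales every aqueous concentration by the same factor. Δn_aq = 3 − 3 = 0, so Q is unchanged — no shift.

no shift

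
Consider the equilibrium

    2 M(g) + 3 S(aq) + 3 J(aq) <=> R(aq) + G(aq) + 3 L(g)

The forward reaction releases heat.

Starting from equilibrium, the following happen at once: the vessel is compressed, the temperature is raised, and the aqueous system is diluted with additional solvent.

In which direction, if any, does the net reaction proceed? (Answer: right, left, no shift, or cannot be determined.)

left

Gas moles: reactants 2, products 3 (Δn_gas = +1). Compression shifts the system toward the side with fewer moles of gas — to the left.
The forward reaction is exothermic. Raising T favours the endothermic direction — shift to the left.
Dilution lowers every aqueous concentration by the same factor. Δn_aq = 2 − 6 = -4, so the system shifts toward the side with more dissolved moles — to the left.
All effects act in the same direction — net shift to the left.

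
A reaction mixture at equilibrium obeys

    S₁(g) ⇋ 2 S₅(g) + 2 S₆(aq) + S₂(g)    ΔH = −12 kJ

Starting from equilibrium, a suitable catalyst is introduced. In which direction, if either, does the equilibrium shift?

no shift

A catalyst speeds both forward and reverse rates equally; it changes neither Q nor K — no shift from this change.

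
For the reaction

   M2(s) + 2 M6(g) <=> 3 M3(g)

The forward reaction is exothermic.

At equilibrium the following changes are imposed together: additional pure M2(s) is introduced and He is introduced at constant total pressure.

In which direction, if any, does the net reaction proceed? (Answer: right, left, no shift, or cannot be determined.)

M2 is a pure solid; its activity is 1 regardless of amount, so Q is unaffected — no shift from this change.
Adding inert gas at constant total pressure expands the volume and lowers every reacting partial pressure. With Δn_gas = 3 − 2 = +1, Q moves away from K toward the side with fewer gas moles, so the system shifts toward the side with more gas moles — to the right.
Only the nonzero effect(s) matter; the net shift is to the right.

right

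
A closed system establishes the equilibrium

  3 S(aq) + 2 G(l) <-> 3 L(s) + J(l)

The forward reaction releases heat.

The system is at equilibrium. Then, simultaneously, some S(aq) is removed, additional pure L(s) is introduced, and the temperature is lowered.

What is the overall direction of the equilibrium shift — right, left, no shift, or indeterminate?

cannot be determined

Removing S (aq), a reactant, drives the reaction to the left.
L is a pure solid; its activity is 1 regardless of amount, so Q is unaffected — no shift from this change.
The forward reaction is exothermic. Lowering T favours the exothermic direction — shift to the right.
The individual effects push in opposite directions; without quantitative information the net direction cannot be determined.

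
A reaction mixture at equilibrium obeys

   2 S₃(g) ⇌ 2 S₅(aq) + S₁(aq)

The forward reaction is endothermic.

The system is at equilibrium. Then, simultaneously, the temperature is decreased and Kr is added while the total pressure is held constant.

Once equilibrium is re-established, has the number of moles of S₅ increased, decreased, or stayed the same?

The forward reaction is endothermic. Lowering T favours the exothermic direction — shift to the left.
Adding inert gas at constant total pressure expands the volume and lowers every reacting partial pressure. With Δn_gas = 0 − 2 = -2, Q moves away from K toward the side with fewer gas moles, so the system shifts toward the side with more gas moles — to the left.
The net shift is to the left. S₅ is a product, so its amount decreases.

decreases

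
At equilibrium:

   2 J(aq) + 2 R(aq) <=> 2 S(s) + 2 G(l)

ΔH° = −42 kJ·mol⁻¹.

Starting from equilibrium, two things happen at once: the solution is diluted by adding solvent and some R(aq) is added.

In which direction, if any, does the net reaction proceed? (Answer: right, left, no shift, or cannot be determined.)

cannot be determined

Dilution lowers every aqueous concentration by the same factor. Δn_aq = 0 − 4 = -4, so the system shifts toward the side with more dissolved moles — to the left.
Adding R (aq), a reactant, drives the reaction to the right.
The individual effects push in opposite directions; without quantitative information the net direction cannot be determined.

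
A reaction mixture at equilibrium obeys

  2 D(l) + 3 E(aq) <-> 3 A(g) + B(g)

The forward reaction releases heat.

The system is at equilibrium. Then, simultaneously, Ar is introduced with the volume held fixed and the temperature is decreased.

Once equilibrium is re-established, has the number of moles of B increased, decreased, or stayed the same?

increases

At constant volume, adding an inert gas leaves every reacting species' partial pressure unchanged, so Q is unchanged — no shift from this change.
The forward reaction is exothermic. Lowering T favours the exothermic direction — shift to the right.
The net shift is to the right. B is a product, so its amount increases.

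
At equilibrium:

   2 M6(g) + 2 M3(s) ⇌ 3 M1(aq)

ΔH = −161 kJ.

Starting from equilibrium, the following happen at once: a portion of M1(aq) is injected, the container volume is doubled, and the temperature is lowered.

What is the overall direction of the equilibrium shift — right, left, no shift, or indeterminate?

Adding M1 (aq), a product, drives the reaction to the left.
Gas moles: reactants 2, products 0 (Δn_gas = -2). Expansion shifts the system toward the side with more moles of gas — to the left.
The forward reaction is exothermic. Lowering T favours the exothermic direction — shift to the right.
The individual effects push in opposite directions; without quantitative information the net direction cannot be determined.

cannot be determined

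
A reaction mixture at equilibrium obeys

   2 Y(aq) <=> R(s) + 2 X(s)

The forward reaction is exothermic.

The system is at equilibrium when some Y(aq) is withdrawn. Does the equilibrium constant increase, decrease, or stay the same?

unchanged

The equilibrium constant depends only on temperature. This perturbation may move the position of equilibrium, but since T is unchanged, K itself is unchanged.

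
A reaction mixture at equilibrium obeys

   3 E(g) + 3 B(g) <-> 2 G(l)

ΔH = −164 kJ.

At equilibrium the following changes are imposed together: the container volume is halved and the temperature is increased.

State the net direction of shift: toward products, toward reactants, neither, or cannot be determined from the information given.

Gas moles: reactants 6, products 0 (Δn_gas = -6). Compression shifts the system toward the side with fewer moles of gas — to the right.
The forward reaction is exothermic. Raising T favours the endothermic direction — shift to the left.
The individual effects push in opposite directions; without quantitative information the net direction cannot be determined.

cannot be determined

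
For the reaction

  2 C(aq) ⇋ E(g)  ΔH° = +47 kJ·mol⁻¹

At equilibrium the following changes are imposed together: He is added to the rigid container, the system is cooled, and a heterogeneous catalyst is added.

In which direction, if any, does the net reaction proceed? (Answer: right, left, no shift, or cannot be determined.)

At constant volume, adding an inert gas leaves every reacting species' partial pressure unchanged, so Q is unchanged — no shift from this change.
The forward reaction is endothermic. Lowering T favours the exothermic direction — shift to the left.
A catalyst speeds both forward and reverse rates equally; it changes neither Q nor K — no shift from this change.
Only the nonzero effect(s) matter; the net shift is to the left.

left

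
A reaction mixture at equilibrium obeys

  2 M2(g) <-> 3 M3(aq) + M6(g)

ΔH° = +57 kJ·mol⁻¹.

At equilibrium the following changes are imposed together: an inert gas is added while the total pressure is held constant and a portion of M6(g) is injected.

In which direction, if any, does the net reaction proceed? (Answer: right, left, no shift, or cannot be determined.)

left

Adding inert gas at constant total pressure expands the volume and lowers every reacting partial pressure. With Δn_gas = 1 − 2 = -1, Q moves away from K toward the side with fewer gas moles, so the system shifts toward the side with more gas moles — to the left.
Adding M6 (g), a product, drives the reaction to the left.
All effects act in the same direction — net shift to the left.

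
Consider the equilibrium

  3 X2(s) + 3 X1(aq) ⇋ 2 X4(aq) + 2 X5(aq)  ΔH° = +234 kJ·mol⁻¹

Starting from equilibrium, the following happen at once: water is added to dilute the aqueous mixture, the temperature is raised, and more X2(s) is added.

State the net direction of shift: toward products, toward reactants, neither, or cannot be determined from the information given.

Dilution lowers every aqueous concentration by the same factor. Δn_aq = 4 − 3 = +1, so the system shifts toward the side with more dissolved moles — to the right.
The forward reaction is endothermic. Raising T favours the endothermic direction — shift to the right.
X2 is a pure solid; its activity is 1 regardless of amount, so Q is unaffected — no shift from this change.
Only the nonzero effect(s) matter; the net shift is to the right.

right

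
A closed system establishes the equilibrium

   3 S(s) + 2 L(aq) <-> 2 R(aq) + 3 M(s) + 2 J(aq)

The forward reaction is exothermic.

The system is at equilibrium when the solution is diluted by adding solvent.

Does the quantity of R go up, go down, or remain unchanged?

Dilution lowers every aqueous concentration by the same factor. Δn_aq = 4 − 2 = +2, so the system shifts toward the side with more dissolved moles — to the right.
The net shift is to the right. R is a product, so its amount increases.

increases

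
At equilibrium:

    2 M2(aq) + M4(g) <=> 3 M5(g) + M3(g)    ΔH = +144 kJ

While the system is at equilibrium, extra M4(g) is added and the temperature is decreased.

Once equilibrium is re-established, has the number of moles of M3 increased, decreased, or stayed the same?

Adding M4 (g), a reactant, drives the reaction to the right.
The forward reaction is endothermic. Lowering T favours the exothermic direction — shift to the left.
The two effects oppose each other, so the net shift — and hence the change in M3 — cannot be determined from the given information.

cannot be determined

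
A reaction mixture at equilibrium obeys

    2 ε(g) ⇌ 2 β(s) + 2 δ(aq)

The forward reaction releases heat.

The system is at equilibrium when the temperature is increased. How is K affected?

K depends on temperature via the van 't Hoff relation. The forward reaction is exothermic, so raising T decreases K.

decreases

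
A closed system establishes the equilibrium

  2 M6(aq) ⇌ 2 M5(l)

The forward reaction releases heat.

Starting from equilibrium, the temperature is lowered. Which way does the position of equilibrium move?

right

The forward reaction is exothermic. Lowering T favours the exothermic direction — shift to the right.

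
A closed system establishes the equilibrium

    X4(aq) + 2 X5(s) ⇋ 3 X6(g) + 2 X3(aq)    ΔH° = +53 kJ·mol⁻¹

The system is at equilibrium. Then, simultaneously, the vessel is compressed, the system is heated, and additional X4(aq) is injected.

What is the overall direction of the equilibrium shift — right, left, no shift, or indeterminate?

Gas moles: reactants 0, products 3 (Δn_gas = +3). Compression shifts the system toward the side with fewer moles of gas — to the left.
The forward reaction is endothermic. Raising T favours the endothermic direction — shift to the right.
Adding X4 (aq), a reactant, drives the reaction to the right.
The individual effects push in opposite directions; without quantitative information the net direction cannot be determined.

cannot be determined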